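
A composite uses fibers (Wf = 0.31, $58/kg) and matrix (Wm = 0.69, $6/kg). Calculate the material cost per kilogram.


Cost = cost_f*Wf + cost_m*Wm = 58*0.31 + 6*0.69 = $22.12/kg

$22.12/kg


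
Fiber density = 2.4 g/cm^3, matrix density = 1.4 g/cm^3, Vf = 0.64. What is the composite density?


rho_c = rho_f*Vf + rho_m*(1-Vf) = 2.4*0.64 + 1.4*0.36 = 2.04 g/cm^3

2.04 g/cm^3


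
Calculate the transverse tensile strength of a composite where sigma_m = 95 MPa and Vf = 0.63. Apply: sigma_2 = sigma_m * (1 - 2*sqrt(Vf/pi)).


factor = 1 - 2*sqrt(0.63/pi) = 0.1044
sigma_2 = 95 * 0.1044 = 9.92 MPa

9.92 MPa


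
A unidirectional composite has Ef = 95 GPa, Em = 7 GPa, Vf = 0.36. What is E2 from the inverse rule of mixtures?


1/E2 = Vf/Ef + (1-Vf)/Em = 0.36/95 + 0.64/7
E2 = 10.5 GPa

10.5 GPa


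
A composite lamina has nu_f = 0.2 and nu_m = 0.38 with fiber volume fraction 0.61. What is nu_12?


nu_12 = nu_f*Vf + nu_m*(1-Vf) = 0.2*0.61 + 0.38*0.39 = 0.2702

0.2702


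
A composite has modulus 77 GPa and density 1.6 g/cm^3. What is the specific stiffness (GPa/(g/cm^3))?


Specific stiffness = E/rho = 77/1.6 = 48.1 GPa/(g/cm^3)

48.1 GPa/(g/cm^3)


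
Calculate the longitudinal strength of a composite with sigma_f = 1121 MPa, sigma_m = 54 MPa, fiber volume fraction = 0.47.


sigma_1 = sigma_f*Vf + sigma_m*(1-Vf) = 1121*0.47 + 54*0.53 = 555.5 MPa

555.5 MPa


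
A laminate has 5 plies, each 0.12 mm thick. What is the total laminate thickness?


h = n * t_ply = 5 * 0.12 = 0.6 mm

0.6 mm


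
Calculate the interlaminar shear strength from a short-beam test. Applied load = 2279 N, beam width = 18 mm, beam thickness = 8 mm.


ILSS = 3F/(4bh) = 3*2279/(4*18*8) = 11.87 MPa

11.87 MPa


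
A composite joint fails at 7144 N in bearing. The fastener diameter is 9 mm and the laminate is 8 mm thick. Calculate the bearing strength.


sigma_br = F/(d*h) = 7144/(9*8) = 99.2 MPa

99.2 MPa


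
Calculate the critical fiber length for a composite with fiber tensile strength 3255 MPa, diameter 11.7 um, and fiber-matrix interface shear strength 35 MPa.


Lc = sigma_f * d / (2 * tau_i) = 3255 * 11.7 / (2 * 35) = 544.1 um

544.1 um


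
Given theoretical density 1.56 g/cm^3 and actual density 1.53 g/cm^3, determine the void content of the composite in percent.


Void% = (rho_theo - rho_actual)/rho_theo * 100 = (1.56 - 1.53)/1.56 * 100 = 1.92%

1.92%


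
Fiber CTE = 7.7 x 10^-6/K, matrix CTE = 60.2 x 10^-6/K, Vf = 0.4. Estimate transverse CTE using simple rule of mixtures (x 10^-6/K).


alpha_2 = alpha_f*Vf + alpha_m*(1-Vf) = 7.7*0.4 + 60.2*0.6 = 39.2 x 10^-6/K

39.2 x 10^-6/K


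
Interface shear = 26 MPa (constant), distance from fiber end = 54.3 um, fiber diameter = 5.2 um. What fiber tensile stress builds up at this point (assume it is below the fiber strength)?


Force balance: sigma_f * (pi*d^2/4) = tau * (pi*d) * x  ->  sigma_f = 4 * tau * x / d
sigma_f = 4 * 26 * 54.3 / 5.2 = 1086.0 MPa

1086.0 MPa


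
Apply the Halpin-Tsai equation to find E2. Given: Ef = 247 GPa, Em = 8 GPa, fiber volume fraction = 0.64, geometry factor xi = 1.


eta = (Ef/Em - 1)/(Ef/Em + xi) = (30.875 - 1)/(30.875 + 1) = 0.9373
E2 = Em*(1+xi*eta*Vf)/(1-eta*Vf) = 31.98 GPa

31.98 GPa


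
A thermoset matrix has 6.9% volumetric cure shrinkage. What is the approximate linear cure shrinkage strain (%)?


Linear shrinkage ≈ vol_shrink/3 = 6.9/3 = 2.3%

2.3%


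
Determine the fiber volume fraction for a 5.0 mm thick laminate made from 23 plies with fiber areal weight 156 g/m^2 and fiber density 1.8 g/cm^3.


Vf = n * FAW / (rho_f * h * 1000) = 23 * 156 / (1.8 * 5.0 * 1000) = 0.3987

0.3987


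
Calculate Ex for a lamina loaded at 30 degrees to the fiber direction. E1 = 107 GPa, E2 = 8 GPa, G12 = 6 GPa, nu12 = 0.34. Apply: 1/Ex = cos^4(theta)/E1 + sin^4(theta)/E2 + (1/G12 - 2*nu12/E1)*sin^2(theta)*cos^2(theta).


cos^4(30) = 0.5625, sin^4(30) = 0.0625, sin^2(30)*cos^2(30) = 0.1875
1/G12 - 2*nu12/E1 = 1/6 - 2*0.34/107 = 0.160312 GPa^-1
1/Ex = 0.5625/107 + 0.0625/8 + 0.160312*0.1875 = 0.0431279 GPa^-1
Ex = 23.19 GPa

23.19 GPa


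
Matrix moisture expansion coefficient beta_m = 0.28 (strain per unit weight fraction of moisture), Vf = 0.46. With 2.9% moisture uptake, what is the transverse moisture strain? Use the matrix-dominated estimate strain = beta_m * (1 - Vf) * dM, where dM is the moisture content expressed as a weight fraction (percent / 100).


dM = 2.9/100 = 0.029
strain = beta_m * (1-Vf) * dM = 0.28 * 0.54 * 0.029 = 0.0043848

0.0043848


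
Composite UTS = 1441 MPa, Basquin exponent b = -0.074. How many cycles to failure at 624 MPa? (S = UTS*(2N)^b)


N = 0.5 * (S/UTS)^(1/b) = 0.5 * (624/1441)^(1/-0.074) = 40818.1830 cycles

40818.1830 cycles


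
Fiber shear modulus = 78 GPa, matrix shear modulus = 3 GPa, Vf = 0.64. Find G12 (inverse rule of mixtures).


1/G12 = Vf/Gf + (1-Vf)/Gm = 0.64/78 + 0.36/3
G12 = 7.8 GPa

7.8 GPa


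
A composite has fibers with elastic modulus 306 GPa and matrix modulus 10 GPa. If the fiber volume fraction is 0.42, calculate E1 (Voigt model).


E1 = Ef*Vf + Em*(1-Vf) = 306*0.42 + 10*0.58 = 134.32 GPa

134.32 GPa


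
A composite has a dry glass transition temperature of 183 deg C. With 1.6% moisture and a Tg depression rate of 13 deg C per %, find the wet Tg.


Tg_wet = Tg_dry - k*moisture = 183 - 13*1.6 = 162.2 deg C

162.2 deg C


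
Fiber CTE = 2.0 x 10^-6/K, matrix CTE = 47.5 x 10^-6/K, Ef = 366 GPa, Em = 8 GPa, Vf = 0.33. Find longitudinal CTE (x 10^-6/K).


E1 = Ef*Vf + Em*(1-Vf) = 126.14
alpha_1 = (alpha_f*Ef*Vf + alpha_m*Em*(1-Vf))/E1 = 3.93 x 10^-6/K

3.93 x 10^-6/K


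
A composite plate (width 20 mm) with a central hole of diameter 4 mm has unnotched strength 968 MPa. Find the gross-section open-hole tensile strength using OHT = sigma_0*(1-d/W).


OHT = sigma_0*(1-d/W) = 968*(1-4/20) = 774.4 MPa

774.4 MPa


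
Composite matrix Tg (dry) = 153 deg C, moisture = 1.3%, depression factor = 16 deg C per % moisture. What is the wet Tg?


Tg_wet = Tg_dry - k*moisture = 153 - 16*1.3 = 132.2 deg C

132.2 deg C


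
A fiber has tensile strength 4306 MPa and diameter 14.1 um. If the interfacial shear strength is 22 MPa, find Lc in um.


Lc = sigma_f * d / (2 * tau_i) = 4306 * 14.1 / (2 * 22) = 1379.9 um

1379.9 um


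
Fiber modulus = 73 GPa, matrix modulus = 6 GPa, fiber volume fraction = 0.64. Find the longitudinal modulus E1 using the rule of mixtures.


E1 = Ef*Vf + Em*(1-Vf) = 73*0.64 + 6*0.36 = 48.88 GPa

48.88 GPa


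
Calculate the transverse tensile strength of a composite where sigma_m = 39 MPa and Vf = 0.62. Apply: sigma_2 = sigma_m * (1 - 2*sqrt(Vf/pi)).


factor = 1 - 2*sqrt(0.62/pi) = 0.1115
sigma_2 = 39 * 0.1115 = 4.35 MPa

4.35 MPa


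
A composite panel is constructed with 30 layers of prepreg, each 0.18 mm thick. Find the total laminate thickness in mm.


h = n * t_ply = 30 * 0.18 = 5.4 mm

5.4 mm


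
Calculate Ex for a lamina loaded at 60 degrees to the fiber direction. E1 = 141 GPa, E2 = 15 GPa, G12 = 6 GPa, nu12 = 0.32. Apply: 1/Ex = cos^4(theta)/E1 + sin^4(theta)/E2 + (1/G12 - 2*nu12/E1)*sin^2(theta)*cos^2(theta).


cos^4(60) = 0.0625, sin^4(60) = 0.5625, sin^2(60)*cos^2(60) = 0.1875
1/G12 - 2*nu12/E1 = 1/6 - 2*0.32/141 = 0.162128 GPa^-1
1/Ex = 0.0625/141 + 0.5625/15 + 0.162128*0.1875 = 0.0683422 GPa^-1
Ex = 14.63 GPa

14.63 GPa


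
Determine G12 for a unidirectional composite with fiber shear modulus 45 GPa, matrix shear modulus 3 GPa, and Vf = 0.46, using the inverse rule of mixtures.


1/G12 = Vf/Gf + (1-Vf)/Gm = 0.46/45 + 0.54/3
G12 = 5.26 GPa

5.26 GPa


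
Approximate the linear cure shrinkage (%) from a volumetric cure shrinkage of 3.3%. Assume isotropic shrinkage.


Linear shrinkage ≈ vol_shrink/3 = 3.3/3 = 1.1%

1.1%


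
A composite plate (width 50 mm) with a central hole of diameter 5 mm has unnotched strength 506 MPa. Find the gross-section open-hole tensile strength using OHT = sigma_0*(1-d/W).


OHT = sigma_0*(1-d/W) = 506*(1-5/50) = 455.4 MPa

455.4 MPa


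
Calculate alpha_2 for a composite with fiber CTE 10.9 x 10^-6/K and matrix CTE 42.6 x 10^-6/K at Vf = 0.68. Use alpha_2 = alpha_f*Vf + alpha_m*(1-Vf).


alpha_2 = alpha_f*Vf + alpha_m*(1-Vf) = 10.9*0.68 + 42.6*0.32 = 21.0 x 10^-6/K

21.0 x 10^-6/K


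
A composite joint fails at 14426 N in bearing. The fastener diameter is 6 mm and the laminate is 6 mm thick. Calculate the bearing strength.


sigma_br = F/(d*h) = 14426/(6*6) = 400.7 MPa

400.7 MPa


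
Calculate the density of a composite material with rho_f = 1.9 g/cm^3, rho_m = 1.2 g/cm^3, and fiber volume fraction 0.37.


rho_c = rho_f*Vf + rho_m*(1-Vf) = 1.9*0.37 + 1.2*0.63 = 1.459 g/cm^3

1.459 g/cm^3


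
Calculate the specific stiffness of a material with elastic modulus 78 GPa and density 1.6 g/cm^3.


Specific stiffness = E/rho = 78/1.6 = 48.8 GPa/(g/cm^3)

48.8 GPa/(g/cm^3)


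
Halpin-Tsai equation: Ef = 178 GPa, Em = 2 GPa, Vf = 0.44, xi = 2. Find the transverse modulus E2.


eta = (Ef/Em - 1)/(Ef/Em + xi) = (89.0 - 1)/(89.0 + 2) = 0.967
E2 = Em*(1+xi*eta*Vf)/(1-eta*Vf) = 6.44 GPa

6.44 GPa


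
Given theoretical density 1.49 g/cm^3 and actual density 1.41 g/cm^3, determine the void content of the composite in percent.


Void% = (rho_theo - rho_actual)/rho_theo * 100 = (1.49 - 1.41)/1.49 * 100 = 5.37%

5.37%


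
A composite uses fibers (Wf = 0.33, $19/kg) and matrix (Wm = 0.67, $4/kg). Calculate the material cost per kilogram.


Cost = cost_f*Wf + cost_m*Wm = 19*0.33 + 4*0.67 = $8.95/kg

$8.95/kg


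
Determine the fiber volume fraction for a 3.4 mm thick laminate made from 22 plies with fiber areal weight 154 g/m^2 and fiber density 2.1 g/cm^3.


Vf = n * FAW / (rho_f * h * 1000) = 22 * 154 / (2.1 * 3.4 * 1000) = 0.4745

0.4745


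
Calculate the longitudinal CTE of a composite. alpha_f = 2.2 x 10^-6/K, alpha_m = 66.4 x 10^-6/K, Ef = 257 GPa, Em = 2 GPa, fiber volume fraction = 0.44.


E1 = Ef*Vf + Em*(1-Vf) = 114.2
alpha_1 = (alpha_f*Ef*Vf + alpha_m*Em*(1-Vf))/E1 = 2.83 x 10^-6/K

2.83 x 10^-6/K


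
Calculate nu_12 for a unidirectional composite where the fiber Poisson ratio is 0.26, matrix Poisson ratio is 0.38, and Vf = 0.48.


nu_12 = nu_f*Vf + nu_m*(1-Vf) = 0.26*0.48 + 0.38*0.52 = 0.3224

0.3224


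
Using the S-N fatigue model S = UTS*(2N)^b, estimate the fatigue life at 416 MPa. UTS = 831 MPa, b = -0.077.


N = 0.5 * (S/UTS)^(1/b) = 0.5 * (416/831)^(1/-0.077) = 3996.3850 cycles

3996.3850 cycles


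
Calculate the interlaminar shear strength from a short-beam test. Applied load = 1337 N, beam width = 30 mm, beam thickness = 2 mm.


ILSS = 3F/(4bh) = 3*1337/(4*30*2) = 16.71 MPa

16.71 MPa


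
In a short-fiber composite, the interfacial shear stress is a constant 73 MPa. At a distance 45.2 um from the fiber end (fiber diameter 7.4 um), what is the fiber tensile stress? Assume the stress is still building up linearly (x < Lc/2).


Force balance: sigma_f * (pi*d^2/4) = tau * (pi*d) * x  ->  sigma_f = 4 * tau * x / d
sigma_f = 4 * 73 * 45.2 / 7.4 = 1783.6 MPa

1783.6 MPa


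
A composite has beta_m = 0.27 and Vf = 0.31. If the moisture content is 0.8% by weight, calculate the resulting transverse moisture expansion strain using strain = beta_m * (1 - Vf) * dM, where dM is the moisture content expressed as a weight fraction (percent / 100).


dM = 0.8/100 = 0.008
strain = beta_m * (1-Vf) * dM = 0.27 * 0.69 * 0.008 = 0.0014904

0.0014904


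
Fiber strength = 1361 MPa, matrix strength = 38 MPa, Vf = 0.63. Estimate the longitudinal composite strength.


sigma_1 = sigma_f*Vf + sigma_m*(1-Vf) = 1361*0.63 + 38*0.37 = 871.5 MPa

871.5 MPa


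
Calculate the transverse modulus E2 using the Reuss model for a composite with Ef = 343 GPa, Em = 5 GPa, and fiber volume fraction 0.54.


1/E2 = Vf/Ef + (1-Vf)/Em = 0.54/343 + 0.46/5
E2 = 10.69 GPa

10.69 GPa


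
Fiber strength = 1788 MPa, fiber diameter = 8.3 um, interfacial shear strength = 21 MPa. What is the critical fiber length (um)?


Lc = sigma_f * d / (2 * tau_i) = 1788 * 8.3 / (2 * 21) = 353.3 um

353.3 um


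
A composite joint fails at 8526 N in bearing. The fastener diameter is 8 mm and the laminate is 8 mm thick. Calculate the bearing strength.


sigma_br = F/(d*h) = 8526/(8*8) = 133.2 MPa

133.2 MPa


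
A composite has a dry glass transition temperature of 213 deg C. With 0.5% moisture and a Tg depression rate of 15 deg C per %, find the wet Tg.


Tg_wet = Tg_dry - k*moisture = 213 - 15*0.5 = 205.5 deg C

205.5 deg C


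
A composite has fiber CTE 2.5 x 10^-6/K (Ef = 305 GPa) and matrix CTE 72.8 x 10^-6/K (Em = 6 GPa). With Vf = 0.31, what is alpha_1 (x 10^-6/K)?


E1 = Ef*Vf + Em*(1-Vf) = 98.69
alpha_1 = (alpha_f*Ef*Vf + alpha_m*Em*(1-Vf))/E1 = 5.45 x 10^-6/K

5.45 x 10^-6/K


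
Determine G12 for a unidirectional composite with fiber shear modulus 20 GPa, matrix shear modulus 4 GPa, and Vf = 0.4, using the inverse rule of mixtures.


1/G12 = Vf/Gf + (1-Vf)/Gm = 0.4/20 + 0.6/4
G12 = 5.88 GPa

5.88 GPa


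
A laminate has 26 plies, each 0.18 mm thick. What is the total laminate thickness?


h = n * t_ply = 26 * 0.18 = 4.68 mm

4.68 mm


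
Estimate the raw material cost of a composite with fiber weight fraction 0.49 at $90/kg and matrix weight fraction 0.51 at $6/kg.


Cost = cost_f*Wf + cost_m*Wm = 90*0.49 + 6*0.51 = $47.16/kg

$47.16/kg


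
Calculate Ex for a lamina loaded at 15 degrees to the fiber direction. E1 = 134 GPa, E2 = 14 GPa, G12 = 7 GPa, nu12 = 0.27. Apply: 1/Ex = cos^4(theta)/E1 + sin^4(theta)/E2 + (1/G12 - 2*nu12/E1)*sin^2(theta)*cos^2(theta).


cos^4(15) = 0.870513, sin^4(15) = 0.004487, sin^2(15)*cos^2(15) = 0.0625
1/G12 - 2*nu12/E1 = 1/7 - 2*0.27/134 = 0.138827 GPa^-1
1/Ex = 0.870513/134 + 0.004487/14 + 0.138827*0.0625 = 0.0154936 GPa^-1
Ex = 64.54 GPa

64.54 GPa


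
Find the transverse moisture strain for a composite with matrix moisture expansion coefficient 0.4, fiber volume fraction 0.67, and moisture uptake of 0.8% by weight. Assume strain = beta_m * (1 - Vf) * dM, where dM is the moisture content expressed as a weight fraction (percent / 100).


dM = 0.8/100 = 0.008
strain = beta_m * (1-Vf) * dM = 0.4 * 0.33 * 0.008 = 0.001056

0.001056


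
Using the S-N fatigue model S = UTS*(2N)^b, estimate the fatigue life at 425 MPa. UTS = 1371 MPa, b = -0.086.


N = 0.5 * (S/UTS)^(1/b) = 0.5 * (425/1371)^(1/-0.086) = 410665.0410 cycles

410665.0410 cycles


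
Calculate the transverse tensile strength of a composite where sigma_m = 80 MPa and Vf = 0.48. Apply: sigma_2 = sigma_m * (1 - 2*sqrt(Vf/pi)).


factor = 1 - 2*sqrt(0.48/pi) = 0.2182
sigma_2 = 80 * 0.2182 = 17.46 MPa

17.46 MPa


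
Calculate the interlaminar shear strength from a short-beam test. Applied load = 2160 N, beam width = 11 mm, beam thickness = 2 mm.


ILSS = 3F/(4bh) = 3*2160/(4*11*2) = 73.64 MPa

73.64 MPa


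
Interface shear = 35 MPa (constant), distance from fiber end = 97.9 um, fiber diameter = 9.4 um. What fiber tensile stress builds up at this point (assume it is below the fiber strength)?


Force balance: sigma_f * (pi*d^2/4) = tau * (pi*d) * x  ->  sigma_f = 4 * tau * x / d
sigma_f = 4 * 35 * 97.9 / 9.4 = 1458.1 MPa

1458.1 MPa


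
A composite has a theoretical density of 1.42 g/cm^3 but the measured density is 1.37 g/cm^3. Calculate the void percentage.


Void% = (rho_theo - rho_actual)/rho_theo * 100 = (1.42 - 1.37)/1.42 * 100 = 3.52%

3.52%


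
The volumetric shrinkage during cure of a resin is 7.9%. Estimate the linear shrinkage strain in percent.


Linear shrinkage ≈ vol_shrink/3 = 7.9/3 = 2.633%

2.633%


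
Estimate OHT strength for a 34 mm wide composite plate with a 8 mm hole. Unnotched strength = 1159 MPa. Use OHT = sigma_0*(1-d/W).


OHT = sigma_0*(1-d/W) = 1159*(1-8/34) = 886.3 MPa

886.3 MPa


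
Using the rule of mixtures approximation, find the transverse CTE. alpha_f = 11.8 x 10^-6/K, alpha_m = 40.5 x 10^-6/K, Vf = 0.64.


alpha_2 = alpha_f*Vf + alpha_m*(1-Vf) = 11.8*0.64 + 40.5*0.36 = 22.1 x 10^-6/K

22.1 x 10^-6/K


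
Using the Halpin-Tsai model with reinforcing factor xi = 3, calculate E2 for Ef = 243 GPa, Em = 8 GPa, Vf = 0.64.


eta = (Ef/Em - 1)/(Ef/Em + xi) = (30.375 - 1)/(30.375 + 3) = 0.8801
E2 = Em*(1+xi*eta*Vf)/(1-eta*Vf) = 49.28 GPa

49.28 GPa


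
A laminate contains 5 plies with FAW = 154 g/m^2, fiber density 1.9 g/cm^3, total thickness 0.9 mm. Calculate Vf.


Vf = n * FAW / (rho_f * h * 1000) = 5 * 154 / (1.9 * 0.9 * 1000) = 0.4503

0.4503


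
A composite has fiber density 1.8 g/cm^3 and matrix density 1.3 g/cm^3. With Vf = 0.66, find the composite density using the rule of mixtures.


rho_c = rho_f*Vf + rho_m*(1-Vf) = 1.8*0.66 + 1.3*0.34 = 1.63 g/cm^3

1.63 g/cm^3


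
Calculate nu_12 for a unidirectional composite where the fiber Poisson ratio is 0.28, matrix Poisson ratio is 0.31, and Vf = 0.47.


nu_12 = nu_f*Vf + nu_m*(1-Vf) = 0.28*0.47 + 0.31*0.53 = 0.2959

0.2959


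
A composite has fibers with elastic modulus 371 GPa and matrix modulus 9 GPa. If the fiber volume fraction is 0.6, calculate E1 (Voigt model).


E1 = Ef*Vf + Em*(1-Vf) = 371*0.6 + 9*0.4 = 226.2 GPa

226.2 GPa


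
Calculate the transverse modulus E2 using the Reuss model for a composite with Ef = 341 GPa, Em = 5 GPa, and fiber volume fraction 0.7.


1/E2 = Vf/Ef + (1-Vf)/Em = 0.7/341 + 0.3/5
E2 = 16.12 GPa

16.12 GPa


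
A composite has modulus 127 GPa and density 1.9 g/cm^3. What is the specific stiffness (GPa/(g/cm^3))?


Specific stiffness = E/rho = 127/1.9 = 66.8 GPa/(g/cm^3)

66.8 GPa/(g/cm^3)


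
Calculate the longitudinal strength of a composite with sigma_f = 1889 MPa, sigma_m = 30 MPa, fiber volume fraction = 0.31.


sigma_1 = sigma_f*Vf + sigma_m*(1-Vf) = 1889*0.31 + 30*0.69 = 606.3 MPa

606.3 MPa


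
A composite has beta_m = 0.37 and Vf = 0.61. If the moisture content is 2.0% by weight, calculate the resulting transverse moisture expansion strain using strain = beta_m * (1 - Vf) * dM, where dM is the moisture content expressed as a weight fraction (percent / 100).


dM = 2.0/100 = 0.02
strain = beta_m * (1-Vf) * dM = 0.37 * 0.39 * 0.02 = 0.002886

0.002886


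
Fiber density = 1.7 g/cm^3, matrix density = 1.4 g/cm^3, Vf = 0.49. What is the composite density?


rho_c = rho_f*Vf + rho_m*(1-Vf) = 1.7*0.49 + 1.4*0.51 = 1.547 g/cm^3

1.547 g/cm^3


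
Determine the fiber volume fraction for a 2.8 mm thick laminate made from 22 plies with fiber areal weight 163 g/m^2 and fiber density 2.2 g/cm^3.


Vf = n * FAW / (rho_f * h * 1000) = 22 * 163 / (2.2 * 2.8 * 1000) = 0.5821

0.5821


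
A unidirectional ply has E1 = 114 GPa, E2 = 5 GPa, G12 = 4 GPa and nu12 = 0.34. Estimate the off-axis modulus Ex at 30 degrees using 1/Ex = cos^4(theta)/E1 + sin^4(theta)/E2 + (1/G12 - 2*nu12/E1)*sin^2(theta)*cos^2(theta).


cos^4(30) = 0.5625, sin^4(30) = 0.0625, sin^2(30)*cos^2(30) = 0.1875
1/G12 - 2*nu12/E1 = 1/4 - 2*0.34/114 = 0.244035 GPa^-1
1/Ex = 0.5625/114 + 0.0625/5 + 0.244035*0.1875 = 0.0631908 GPa^-1
Ex = 15.83 GPa

15.83 GPa


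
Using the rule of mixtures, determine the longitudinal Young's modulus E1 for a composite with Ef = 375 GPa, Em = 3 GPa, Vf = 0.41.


E1 = Ef*Vf + Em*(1-Vf) = 375*0.41 + 3*0.59 = 155.52 GPa

155.52 GPa


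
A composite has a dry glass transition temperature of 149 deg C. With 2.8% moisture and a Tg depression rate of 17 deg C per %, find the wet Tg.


Tg_wet = Tg_dry - k*moisture = 149 - 17*2.8 = 101.4 deg C

101.4 deg C


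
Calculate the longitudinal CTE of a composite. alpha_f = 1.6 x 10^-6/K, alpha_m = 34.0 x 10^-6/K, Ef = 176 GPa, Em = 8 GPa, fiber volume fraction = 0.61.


E1 = Ef*Vf + Em*(1-Vf) = 110.48
alpha_1 = (alpha_f*Ef*Vf + alpha_m*Em*(1-Vf))/E1 = 2.51 x 10^-6/K

2.51 x 10^-6/K


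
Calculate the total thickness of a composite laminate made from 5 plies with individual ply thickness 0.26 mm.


h = n * t_ply = 5 * 0.26 = 1.3 mm

1.3 mm


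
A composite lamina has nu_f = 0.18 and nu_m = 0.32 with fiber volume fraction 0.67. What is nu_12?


nu_12 = nu_f*Vf + nu_m*(1-Vf) = 0.18*0.67 + 0.32*0.33 = 0.2262

0.2262


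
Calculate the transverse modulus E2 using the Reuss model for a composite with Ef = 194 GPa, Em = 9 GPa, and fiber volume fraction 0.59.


1/E2 = Vf/Ef + (1-Vf)/Em = 0.59/194 + 0.41/9
E2 = 20.58 GPa

20.58 GPa


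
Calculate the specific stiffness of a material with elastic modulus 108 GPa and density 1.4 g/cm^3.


Specific stiffness = E/rho = 108/1.4 = 77.1 GPa/(g/cm^3)

77.1 GPa/(g/cm^3)


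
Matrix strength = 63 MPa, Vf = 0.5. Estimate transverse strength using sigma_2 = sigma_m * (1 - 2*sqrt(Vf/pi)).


factor = 1 - 2*sqrt(0.5/pi) = 0.2021
sigma_2 = 63 * 0.2021 = 12.73 MPa

12.73 MPa


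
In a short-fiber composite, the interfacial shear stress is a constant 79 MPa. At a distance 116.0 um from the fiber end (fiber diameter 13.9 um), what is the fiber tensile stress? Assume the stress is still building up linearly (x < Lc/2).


Force balance: sigma_f * (pi*d^2/4) = tau * (pi*d) * x  ->  sigma_f = 4 * tau * x / d
sigma_f = 4 * 79 * 116.0 / 13.9 = 2637.1 MPa

2637.1 MPa


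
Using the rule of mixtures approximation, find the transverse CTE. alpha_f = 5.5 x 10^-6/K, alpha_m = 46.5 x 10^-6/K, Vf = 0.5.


alpha_2 = alpha_f*Vf + alpha_m*(1-Vf) = 5.5*0.5 + 46.5*0.5 = 26.0 x 10^-6/K

26.0 x 10^-6/K


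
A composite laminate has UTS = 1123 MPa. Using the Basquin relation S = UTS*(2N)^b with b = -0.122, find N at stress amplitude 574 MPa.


N = 0.5 * (S/UTS)^(1/b) = 0.5 * (574/1123)^(1/-0.122) = 122.4760 cycles

122.4760 cycles


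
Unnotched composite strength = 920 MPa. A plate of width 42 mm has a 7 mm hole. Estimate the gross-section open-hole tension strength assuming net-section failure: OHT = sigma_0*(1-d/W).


OHT = sigma_0*(1-d/W) = 920*(1-7/42) = 766.7 MPa

766.7 MPa


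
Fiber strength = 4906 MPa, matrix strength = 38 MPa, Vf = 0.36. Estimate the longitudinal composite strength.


sigma_1 = sigma_f*Vf + sigma_m*(1-Vf) = 4906*0.36 + 38*0.64 = 1790.5 MPa

1790.5 MPa


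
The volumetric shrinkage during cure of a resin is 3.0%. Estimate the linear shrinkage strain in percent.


Linear shrinkage ≈ vol_shrink/3 = 3.0/3 = 1.0%

1.0%


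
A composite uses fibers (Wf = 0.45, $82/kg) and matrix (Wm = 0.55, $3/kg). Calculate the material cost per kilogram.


Cost = cost_f*Wf + cost_m*Wm = 82*0.45 + 3*0.55 = $38.55/kg

$38.55/kg


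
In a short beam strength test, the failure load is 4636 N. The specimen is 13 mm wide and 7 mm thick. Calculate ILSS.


ILSS = 3F/(4bh) = 3*4636/(4*13*7) = 38.21 MPa

38.21 MPa


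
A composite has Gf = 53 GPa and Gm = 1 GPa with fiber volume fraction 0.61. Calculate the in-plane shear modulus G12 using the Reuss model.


1/G12 = Vf/Gf + (1-Vf)/Gm = 0.61/53 + 0.39/1
G12 = 2.49 GPa

2.49 GPa


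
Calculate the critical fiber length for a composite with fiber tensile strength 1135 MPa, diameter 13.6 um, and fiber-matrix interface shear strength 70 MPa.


Lc = sigma_f * d / (2 * tau_i) = 1135 * 13.6 / (2 * 70) = 110.3 um

110.3 um


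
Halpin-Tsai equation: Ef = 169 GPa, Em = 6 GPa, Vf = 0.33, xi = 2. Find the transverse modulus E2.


eta = (Ef/Em - 1)/(Ef/Em + xi) = (28.1667 - 1)/(28.1667 + 2) = 0.9006
E2 = Em*(1+xi*eta*Vf)/(1-eta*Vf) = 13.61 GPa

13.61 GPa


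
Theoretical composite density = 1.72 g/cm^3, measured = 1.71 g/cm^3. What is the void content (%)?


Void% = (rho_theo - rho_actual)/rho_theo * 100 = (1.72 - 1.71)/1.72 * 100 = 0.58%

0.58%


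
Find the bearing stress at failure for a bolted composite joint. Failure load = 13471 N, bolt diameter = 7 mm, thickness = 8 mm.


sigma_br = F/(d*h) = 13471/(7*8) = 240.6 MPa

240.6 MPa


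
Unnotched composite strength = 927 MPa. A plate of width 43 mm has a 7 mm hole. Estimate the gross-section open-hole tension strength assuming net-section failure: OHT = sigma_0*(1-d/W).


OHT = sigma_0*(1-d/W) = 927*(1-7/43) = 776.1 MPa

776.1 MPa


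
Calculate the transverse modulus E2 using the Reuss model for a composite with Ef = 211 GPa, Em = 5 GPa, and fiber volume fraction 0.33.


1/E2 = Vf/Ef + (1-Vf)/Em = 0.33/211 + 0.67/5
E2 = 7.38 GPa

7.38 GPa


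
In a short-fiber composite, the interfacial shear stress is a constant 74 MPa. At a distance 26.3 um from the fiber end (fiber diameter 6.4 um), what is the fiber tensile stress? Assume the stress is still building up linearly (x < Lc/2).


Force balance: sigma_f * (pi*d^2/4) = tau * (pi*d) * x  ->  sigma_f = 4 * tau * x / d
sigma_f = 4 * 74 * 26.3 / 6.4 = 1216.4 MPa

1216.4 MPa


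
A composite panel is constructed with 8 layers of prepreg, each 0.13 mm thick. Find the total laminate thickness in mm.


h = n * t_ply = 8 * 0.13 = 1.04 mm

1.04 mm


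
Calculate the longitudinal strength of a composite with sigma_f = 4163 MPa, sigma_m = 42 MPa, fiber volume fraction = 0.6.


sigma_1 = sigma_f*Vf + sigma_m*(1-Vf) = 4163*0.6 + 42*0.4 = 2514.6 MPa

2514.6 MPa


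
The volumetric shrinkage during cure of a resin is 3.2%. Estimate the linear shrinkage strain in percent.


Linear shrinkage ≈ vol_shrink/3 = 3.2/3 = 1.067%

1.067%


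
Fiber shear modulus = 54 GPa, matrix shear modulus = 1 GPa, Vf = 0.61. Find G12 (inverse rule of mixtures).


1/G12 = Vf/Gf + (1-Vf)/Gm = 0.61/54 + 0.39/1
G12 = 2.49 GPa

2.49 GPa


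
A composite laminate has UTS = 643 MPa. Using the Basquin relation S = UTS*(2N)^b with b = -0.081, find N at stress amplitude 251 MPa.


N = 0.5 * (S/UTS)^(1/b) = 0.5 * (251/643)^(1/-0.081) = 55289.1324 cycles

55289.1324 cycles


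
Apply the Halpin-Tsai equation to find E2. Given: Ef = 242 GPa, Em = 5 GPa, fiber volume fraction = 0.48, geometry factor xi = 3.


eta = (Ef/Em - 1)/(Ef/Em + xi) = (48.4 - 1)/(48.4 + 3) = 0.9222
E2 = Em*(1+xi*eta*Vf)/(1-eta*Vf) = 20.88 GPa

20.88 GPa


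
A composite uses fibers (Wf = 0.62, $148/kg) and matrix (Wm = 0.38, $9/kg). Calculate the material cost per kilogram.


Cost = cost_f*Wf + cost_m*Wm = 148*0.62 + 9*0.38 = $95.18/kg

$95.18/kg


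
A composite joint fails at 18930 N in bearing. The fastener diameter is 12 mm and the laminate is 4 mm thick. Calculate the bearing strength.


sigma_br = F/(d*h) = 18930/(12*4) = 394.4 MPa

394.4 MPa


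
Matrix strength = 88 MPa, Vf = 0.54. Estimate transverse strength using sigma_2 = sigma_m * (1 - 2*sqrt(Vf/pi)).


factor = 1 - 2*sqrt(0.54/pi) = 0.1708
sigma_2 = 88 * 0.1708 = 15.03 MPa

15.03 MPa


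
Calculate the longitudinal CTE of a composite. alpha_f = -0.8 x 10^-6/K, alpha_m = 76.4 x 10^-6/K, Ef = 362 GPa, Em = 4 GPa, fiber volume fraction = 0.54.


E1 = Ef*Vf + Em*(1-Vf) = 197.32
alpha_1 = (alpha_f*Ef*Vf + alpha_m*Em*(1-Vf))/E1 = -0.08 x 10^-6/K

-0.08 x 10^-6/K


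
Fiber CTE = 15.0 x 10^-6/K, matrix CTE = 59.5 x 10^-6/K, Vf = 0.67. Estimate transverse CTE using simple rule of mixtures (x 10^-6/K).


alpha_2 = alpha_f*Vf + alpha_m*(1-Vf) = 15.0*0.67 + 59.5*0.33 = 29.7 x 10^-6/K

29.7 x 10^-6/K


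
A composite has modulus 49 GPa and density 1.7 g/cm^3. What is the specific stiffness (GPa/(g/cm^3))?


Specific stiffness = E/rho = 49/1.7 = 28.8 GPa/(g/cm^3)

28.8 GPa/(g/cm^3)


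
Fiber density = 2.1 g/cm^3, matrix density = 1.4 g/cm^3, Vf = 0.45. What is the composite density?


rho_c = rho_f*Vf + rho_m*(1-Vf) = 2.1*0.45 + 1.4*0.55 = 1.715 g/cm^3

1.715 g/cm^3


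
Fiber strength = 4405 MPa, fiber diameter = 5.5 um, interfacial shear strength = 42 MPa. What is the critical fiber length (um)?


Lc = sigma_f * d / (2 * tau_i) = 4405 * 5.5 / (2 * 42) = 288.4 um

288.4 um


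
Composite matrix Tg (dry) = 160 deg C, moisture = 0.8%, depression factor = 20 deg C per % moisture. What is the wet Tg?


Tg_wet = Tg_dry - k*moisture = 160 - 20*0.8 = 144.0 deg C

144.0 deg C


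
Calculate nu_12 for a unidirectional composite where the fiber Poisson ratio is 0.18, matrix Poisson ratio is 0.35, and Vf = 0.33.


nu_12 = nu_f*Vf + nu_m*(1-Vf) = 0.18*0.33 + 0.35*0.67 = 0.2939

0.2939


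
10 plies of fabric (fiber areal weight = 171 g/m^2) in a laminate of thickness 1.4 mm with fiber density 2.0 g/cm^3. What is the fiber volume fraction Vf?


Vf = n * FAW / (rho_f * h * 1000) = 10 * 171 / (2.0 * 1.4 * 1000) = 0.6107

0.6107


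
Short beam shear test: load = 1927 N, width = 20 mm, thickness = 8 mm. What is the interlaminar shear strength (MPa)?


ILSS = 3F/(4bh) = 3*1927/(4*20*8) = 9.03 MPa

9.03 MPa


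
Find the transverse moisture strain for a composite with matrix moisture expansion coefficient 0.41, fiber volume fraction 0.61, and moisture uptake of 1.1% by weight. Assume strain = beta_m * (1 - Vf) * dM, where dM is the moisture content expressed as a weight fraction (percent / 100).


dM = 1.1/100 = 0.011
strain = beta_m * (1-Vf) * dM = 0.41 * 0.39 * 0.011 = 0.0017589

0.0017589


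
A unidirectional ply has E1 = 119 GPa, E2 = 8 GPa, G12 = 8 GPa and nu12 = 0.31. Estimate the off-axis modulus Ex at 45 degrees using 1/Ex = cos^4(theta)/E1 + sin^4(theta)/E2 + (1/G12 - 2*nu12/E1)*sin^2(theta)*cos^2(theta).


cos^4(45) = 0.25, sin^4(45) = 0.25, sin^2(45)*cos^2(45) = 0.25
1/G12 - 2*nu12/E1 = 1/8 - 2*0.31/119 = 0.11979 GPa^-1
1/Ex = 0.25/119 + 0.25/8 + 0.11979*0.25 = 0.0632983 GPa^-1
Ex = 15.8 GPa

15.8 GPa


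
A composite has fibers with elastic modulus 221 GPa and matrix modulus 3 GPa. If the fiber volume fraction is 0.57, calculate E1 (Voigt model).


E1 = Ef*Vf + Em*(1-Vf) = 221*0.57 + 3*0.43 = 127.26 GPa

127.26 GPa


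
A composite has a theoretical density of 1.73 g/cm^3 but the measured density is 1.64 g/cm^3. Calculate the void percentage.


Void% = (rho_theo - rho_actual)/rho_theo * 100 = (1.73 - 1.64)/1.73 * 100 = 5.2%

5.2%


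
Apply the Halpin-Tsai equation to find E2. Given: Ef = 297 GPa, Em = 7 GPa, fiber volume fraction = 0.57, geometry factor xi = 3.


eta = (Ef/Em - 1)/(Ef/Em + xi) = (42.4286 - 1)/(42.4286 + 3) = 0.9119
E2 = Em*(1+xi*eta*Vf)/(1-eta*Vf) = 37.31 GPa

37.31 GPa


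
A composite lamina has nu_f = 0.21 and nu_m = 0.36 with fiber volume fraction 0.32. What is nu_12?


nu_12 = nu_f*Vf + nu_m*(1-Vf) = 0.21*0.32 + 0.36*0.68 = 0.312

0.312


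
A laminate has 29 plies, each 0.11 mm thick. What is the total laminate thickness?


h = n * t_ply = 29 * 0.11 = 3.19 mm

3.19 mm


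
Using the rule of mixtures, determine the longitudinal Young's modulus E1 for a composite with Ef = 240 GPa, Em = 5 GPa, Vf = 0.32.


E1 = Ef*Vf + Em*(1-Vf) = 240*0.32 + 5*0.68 = 80.2 GPa

80.2 GPa


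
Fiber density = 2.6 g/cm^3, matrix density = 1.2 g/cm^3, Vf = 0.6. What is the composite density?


rho_c = rho_f*Vf + rho_m*(1-Vf) = 2.6*0.6 + 1.2*0.4 = 2.04 g/cm^3

2.04 g/cm^3


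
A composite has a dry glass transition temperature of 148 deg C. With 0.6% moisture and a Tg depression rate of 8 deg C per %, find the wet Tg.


Tg_wet = Tg_dry - k*moisture = 148 - 8*0.6 = 143.2 deg C

143.2 deg C


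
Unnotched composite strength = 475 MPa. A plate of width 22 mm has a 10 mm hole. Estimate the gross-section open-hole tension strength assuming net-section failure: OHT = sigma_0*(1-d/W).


OHT = sigma_0*(1-d/W) = 475*(1-10/22) = 259.1 MPa

259.1 MPa


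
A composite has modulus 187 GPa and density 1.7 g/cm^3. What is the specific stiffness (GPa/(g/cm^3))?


Specific stiffness = E/rho = 187/1.7 = 110.0 GPa/(g/cm^3)

110.0 GPa/(g/cm^3)


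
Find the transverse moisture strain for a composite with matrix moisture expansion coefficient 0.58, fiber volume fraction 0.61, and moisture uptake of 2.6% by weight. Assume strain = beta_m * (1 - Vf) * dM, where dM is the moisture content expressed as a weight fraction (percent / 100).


dM = 2.6/100 = 0.026
strain = beta_m * (1-Vf) * dM = 0.58 * 0.39 * 0.026 = 0.0058812

0.0058812


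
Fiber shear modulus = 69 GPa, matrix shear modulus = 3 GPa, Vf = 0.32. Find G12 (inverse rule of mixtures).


1/G12 = Vf/Gf + (1-Vf)/Gm = 0.32/69 + 0.68/3
G12 = 4.32 GPa

4.32 GPa


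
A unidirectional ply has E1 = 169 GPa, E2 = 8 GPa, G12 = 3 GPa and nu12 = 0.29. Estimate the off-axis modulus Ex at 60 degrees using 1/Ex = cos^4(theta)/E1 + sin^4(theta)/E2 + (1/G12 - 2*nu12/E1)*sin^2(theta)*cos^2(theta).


cos^4(60) = 0.0625, sin^4(60) = 0.5625, sin^2(60)*cos^2(60) = 0.1875
1/G12 - 2*nu12/E1 = 1/3 - 2*0.29/169 = 0.329901 GPa^-1
1/Ex = 0.0625/169 + 0.5625/8 + 0.329901*0.1875 = 0.1325388 GPa^-1
Ex = 7.54 GPa

7.54 GPa


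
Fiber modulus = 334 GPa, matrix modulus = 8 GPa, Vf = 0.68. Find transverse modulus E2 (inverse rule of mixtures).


1/E2 = Vf/Ef + (1-Vf)/Em = 0.68/334 + 0.32/8
E2 = 23.79 GPa

23.79 GPa


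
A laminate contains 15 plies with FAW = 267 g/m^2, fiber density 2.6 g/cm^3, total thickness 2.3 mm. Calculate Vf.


Vf = n * FAW / (rho_f * h * 1000) = 15 * 267 / (2.6 * 2.3 * 1000) = 0.6697

0.6697


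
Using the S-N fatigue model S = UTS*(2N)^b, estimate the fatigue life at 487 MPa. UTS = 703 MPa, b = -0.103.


N = 0.5 * (S/UTS)^(1/b) = 0.5 * (487/703)^(1/-0.103) = 17.6522 cycles

17.6522 cycles


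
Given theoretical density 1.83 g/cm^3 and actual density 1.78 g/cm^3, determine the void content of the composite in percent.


Void% = (rho_theo - rho_actual)/rho_theo * 100 = (1.83 - 1.78)/1.83 * 100 = 2.73%

2.73%


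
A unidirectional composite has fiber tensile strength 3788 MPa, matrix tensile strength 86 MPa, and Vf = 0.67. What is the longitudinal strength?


sigma_1 = sigma_f*Vf + sigma_m*(1-Vf) = 3788*0.67 + 86*0.33 = 2566.3 MPa

2566.3 MPa


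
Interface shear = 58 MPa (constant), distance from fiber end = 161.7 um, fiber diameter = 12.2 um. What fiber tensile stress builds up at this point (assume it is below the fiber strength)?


Force balance: sigma_f * (pi*d^2/4) = tau * (pi*d) * x  ->  sigma_f = 4 * tau * x / d
sigma_f = 4 * 58 * 161.7 / 12.2 = 3075.0 MPa

3075.0 MPa


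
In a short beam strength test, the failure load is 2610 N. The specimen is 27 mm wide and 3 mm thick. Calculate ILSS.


ILSS = 3F/(4bh) = 3*2610/(4*27*3) = 24.17 MPa

24.17 MPa


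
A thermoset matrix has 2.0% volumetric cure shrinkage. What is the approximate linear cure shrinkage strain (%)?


Linear shrinkage ≈ vol_shrink/3 = 2.0/3 = 0.667%

0.667%


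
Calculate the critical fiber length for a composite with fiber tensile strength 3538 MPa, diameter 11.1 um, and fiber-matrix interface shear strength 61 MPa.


Lc = sigma_f * d / (2 * tau_i) = 3538 * 11.1 / (2 * 61) = 321.9 um

321.9 um


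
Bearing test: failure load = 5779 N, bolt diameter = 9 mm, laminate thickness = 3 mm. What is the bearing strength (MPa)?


sigma_br = F/(d*h) = 5779/(9*3) = 214.0 MPa

214.0 MPa


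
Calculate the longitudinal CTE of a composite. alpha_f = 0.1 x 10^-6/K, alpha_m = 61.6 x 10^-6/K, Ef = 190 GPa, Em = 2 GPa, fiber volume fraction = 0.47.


E1 = Ef*Vf + Em*(1-Vf) = 90.36
alpha_1 = (alpha_f*Ef*Vf + alpha_m*Em*(1-Vf))/E1 = 0.82 x 10^-6/K

0.82 x 10^-6/K


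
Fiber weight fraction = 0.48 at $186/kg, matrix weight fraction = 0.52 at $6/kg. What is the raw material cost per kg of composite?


Cost = cost_f*Wf + cost_m*Wm = 186*0.48 + 6*0.52 = $92.4/kg

$92.4/kg


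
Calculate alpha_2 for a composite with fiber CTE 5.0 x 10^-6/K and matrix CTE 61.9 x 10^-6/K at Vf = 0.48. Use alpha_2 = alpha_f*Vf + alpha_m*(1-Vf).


alpha_2 = alpha_f*Vf + alpha_m*(1-Vf) = 5.0*0.48 + 61.9*0.52 = 34.6 x 10^-6/K

34.6 x 10^-6/K


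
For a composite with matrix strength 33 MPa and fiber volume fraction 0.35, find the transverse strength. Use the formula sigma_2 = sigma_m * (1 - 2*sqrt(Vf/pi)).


factor = 1 - 2*sqrt(0.35/pi) = 0.3324
sigma_2 = 33 * 0.3324 = 10.97 MPa

10.97 MPa


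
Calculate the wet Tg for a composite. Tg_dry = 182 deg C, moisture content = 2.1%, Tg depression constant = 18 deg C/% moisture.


Tg_wet = Tg_dry - k*moisture = 182 - 18*2.1 = 144.2 deg C

144.2 deg C


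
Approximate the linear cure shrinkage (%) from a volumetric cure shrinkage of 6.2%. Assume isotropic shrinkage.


Linear shrinkage ≈ vol_shrink/3 = 6.2/3 = 2.067%

2.067%


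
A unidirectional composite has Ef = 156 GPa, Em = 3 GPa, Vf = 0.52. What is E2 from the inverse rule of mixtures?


1/E2 = Vf/Ef + (1-Vf)/Em = 0.52/156 + 0.48/3
E2 = 6.12 GPa

6.12 GPa


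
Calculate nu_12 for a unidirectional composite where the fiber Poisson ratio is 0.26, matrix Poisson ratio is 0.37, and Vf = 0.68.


nu_12 = nu_f*Vf + nu_m*(1-Vf) = 0.26*0.68 + 0.37*0.32 = 0.2952

0.2952


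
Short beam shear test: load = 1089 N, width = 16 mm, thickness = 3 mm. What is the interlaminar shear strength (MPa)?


ILSS = 3F/(4bh) = 3*1089/(4*16*3) = 17.02 MPa

17.02 MPa


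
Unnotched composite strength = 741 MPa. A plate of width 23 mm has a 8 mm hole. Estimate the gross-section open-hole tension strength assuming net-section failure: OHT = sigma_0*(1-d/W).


OHT = sigma_0*(1-d/W) = 741*(1-8/23) = 483.3 MPa

483.3 MPa


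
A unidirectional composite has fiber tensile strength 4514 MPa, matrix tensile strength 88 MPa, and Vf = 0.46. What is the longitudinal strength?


sigma_1 = sigma_f*Vf + sigma_m*(1-Vf) = 4514*0.46 + 88*0.54 = 2124.0 MPa

2124.0 MPa


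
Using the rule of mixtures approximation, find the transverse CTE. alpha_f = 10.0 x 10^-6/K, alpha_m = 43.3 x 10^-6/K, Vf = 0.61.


alpha_2 = alpha_f*Vf + alpha_m*(1-Vf) = 10.0*0.61 + 43.3*0.39 = 23.0 x 10^-6/K

23.0 x 10^-6/K


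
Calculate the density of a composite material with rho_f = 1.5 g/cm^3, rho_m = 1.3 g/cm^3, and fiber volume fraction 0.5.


rho_c = rho_f*Vf + rho_m*(1-Vf) = 1.5*0.5 + 1.3*0.5 = 1.4 g/cm^3

1.4 g/cm^3


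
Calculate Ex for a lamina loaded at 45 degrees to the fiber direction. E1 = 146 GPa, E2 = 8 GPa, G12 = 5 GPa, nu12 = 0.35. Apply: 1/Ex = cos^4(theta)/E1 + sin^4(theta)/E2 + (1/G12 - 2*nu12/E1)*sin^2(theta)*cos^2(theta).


cos^4(45) = 0.25, sin^4(45) = 0.25, sin^2(45)*cos^2(45) = 0.25
1/G12 - 2*nu12/E1 = 1/5 - 2*0.35/146 = 0.195205 GPa^-1
1/Ex = 0.25/146 + 0.25/8 + 0.195205*0.25 = 0.0817637 GPa^-1
Ex = 12.23 GPa

12.23 GPa


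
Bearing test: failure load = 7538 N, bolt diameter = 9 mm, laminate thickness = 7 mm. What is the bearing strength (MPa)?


sigma_br = F/(d*h) = 7538/(9*7) = 119.7 MPa

119.7 MPa


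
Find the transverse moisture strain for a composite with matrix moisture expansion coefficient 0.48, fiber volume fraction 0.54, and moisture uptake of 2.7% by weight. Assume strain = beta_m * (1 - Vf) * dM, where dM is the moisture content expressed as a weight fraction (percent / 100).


dM = 2.7/100 = 0.027
strain = beta_m * (1-Vf) * dM = 0.48 * 0.46 * 0.027 = 0.0059616

0.0059616


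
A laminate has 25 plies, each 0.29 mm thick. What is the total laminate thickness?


h = n * t_ply = 25 * 0.29 = 7.25 mm

7.25 mm


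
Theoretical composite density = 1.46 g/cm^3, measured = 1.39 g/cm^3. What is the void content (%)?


Void% = (rho_theo - rho_actual)/rho_theo * 100 = (1.46 - 1.39)/1.46 * 100 = 4.79%

4.79%


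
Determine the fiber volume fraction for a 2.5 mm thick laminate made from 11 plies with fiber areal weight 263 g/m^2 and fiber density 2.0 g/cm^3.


Vf = n * FAW / (rho_f * h * 1000) = 11 * 263 / (2.0 * 2.5 * 1000) = 0.5786

0.5786


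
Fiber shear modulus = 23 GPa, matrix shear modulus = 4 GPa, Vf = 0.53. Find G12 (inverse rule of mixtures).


1/G12 = Vf/Gf + (1-Vf)/Gm = 0.53/23 + 0.47/4
G12 = 7.12 GPa

7.12 GPa


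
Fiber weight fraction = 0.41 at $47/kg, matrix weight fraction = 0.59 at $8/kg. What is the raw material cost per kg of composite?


Cost = cost_f*Wf + cost_m*Wm = 47*0.41 + 8*0.59 = $23.99/kg

$23.99/kg
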